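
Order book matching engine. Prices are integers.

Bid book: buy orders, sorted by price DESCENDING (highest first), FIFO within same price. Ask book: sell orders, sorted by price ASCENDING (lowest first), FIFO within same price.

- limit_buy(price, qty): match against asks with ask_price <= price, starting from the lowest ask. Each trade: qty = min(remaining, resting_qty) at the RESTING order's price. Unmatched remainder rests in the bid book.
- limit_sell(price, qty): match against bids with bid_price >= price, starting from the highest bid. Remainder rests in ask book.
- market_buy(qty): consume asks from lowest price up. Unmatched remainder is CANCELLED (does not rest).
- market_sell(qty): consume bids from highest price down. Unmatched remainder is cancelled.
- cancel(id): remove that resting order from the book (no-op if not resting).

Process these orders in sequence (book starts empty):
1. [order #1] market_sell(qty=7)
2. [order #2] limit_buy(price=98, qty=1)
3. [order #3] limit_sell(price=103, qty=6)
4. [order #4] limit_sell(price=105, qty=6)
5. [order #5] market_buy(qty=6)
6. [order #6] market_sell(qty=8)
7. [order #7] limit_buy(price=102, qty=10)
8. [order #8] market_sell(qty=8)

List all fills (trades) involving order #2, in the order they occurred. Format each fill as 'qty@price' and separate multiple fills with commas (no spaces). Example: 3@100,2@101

Answer: 1@98

Derivation:
After op 1 [order #1] market_sell(qty=7): fills=none; bids=[-] asks=[-]
After op 2 [order #2] limit_buy(price=98, qty=1): fills=none; bids=[#2:1@98] asks=[-]
After op 3 [order #3] limit_sell(price=103, qty=6): fills=none; bids=[#2:1@98] asks=[#3:6@103]
After op 4 [order #4] limit_sell(price=105, qty=6): fills=none; bids=[#2:1@98] asks=[#3:6@103 #4:6@105]
After op 5 [order #5] market_buy(qty=6): fills=#5x#3:6@103; bids=[#2:1@98] asks=[#4:6@105]
After op 6 [order #6] market_sell(qty=8): fills=#2x#6:1@98; bids=[-] asks=[#4:6@105]
After op 7 [order #7] limit_buy(price=102, qty=10): fills=none; bids=[#7:10@102] asks=[#4:6@105]
After op 8 [order #8] market_sell(qty=8): fills=#7x#8:8@102; bids=[#7:2@102] asks=[#4:6@105]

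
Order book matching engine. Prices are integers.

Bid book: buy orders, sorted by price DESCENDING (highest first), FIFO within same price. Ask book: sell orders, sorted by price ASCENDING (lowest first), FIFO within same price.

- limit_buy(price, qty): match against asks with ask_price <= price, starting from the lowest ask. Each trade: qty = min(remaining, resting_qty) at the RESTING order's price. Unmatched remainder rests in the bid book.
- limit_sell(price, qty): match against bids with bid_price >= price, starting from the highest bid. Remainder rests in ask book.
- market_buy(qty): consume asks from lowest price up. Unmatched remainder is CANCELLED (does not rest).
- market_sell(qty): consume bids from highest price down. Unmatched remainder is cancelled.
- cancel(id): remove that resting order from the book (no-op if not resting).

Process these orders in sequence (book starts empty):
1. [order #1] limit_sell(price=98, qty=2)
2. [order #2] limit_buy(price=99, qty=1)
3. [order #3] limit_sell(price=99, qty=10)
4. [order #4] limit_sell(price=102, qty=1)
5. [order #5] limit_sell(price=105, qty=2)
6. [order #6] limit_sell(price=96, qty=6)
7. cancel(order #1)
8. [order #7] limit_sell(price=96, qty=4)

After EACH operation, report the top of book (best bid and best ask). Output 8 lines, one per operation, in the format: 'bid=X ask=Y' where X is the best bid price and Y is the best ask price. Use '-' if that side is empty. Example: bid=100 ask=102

After op 1 [order #1] limit_sell(price=98, qty=2): fills=none; bids=[-] asks=[#1:2@98]
After op 2 [order #2] limit_buy(price=99, qty=1): fills=#2x#1:1@98; bids=[-] asks=[#1:1@98]
After op 3 [order #3] limit_sell(price=99, qty=10): fills=none; bids=[-] asks=[#1:1@98 #3:10@99]
After op 4 [order #4] limit_sell(price=102, qty=1): fills=none; bids=[-] asks=[#1:1@98 #3:10@99 #4:1@102]
After op 5 [order #5] limit_sell(price=105, qty=2): fills=none; bids=[-] asks=[#1:1@98 #3:10@99 #4:1@102 #5:2@105]
After op 6 [order #6] limit_sell(price=96, qty=6): fills=none; bids=[-] asks=[#6:6@96 #1:1@98 #3:10@99 #4:1@102 #5:2@105]
After op 7 cancel(order #1): fills=none; bids=[-] asks=[#6:6@96 #3:10@99 #4:1@102 #5:2@105]
After op 8 [order #7] limit_sell(price=96, qty=4): fills=none; bids=[-] asks=[#6:6@96 #7:4@96 #3:10@99 #4:1@102 #5:2@105]

Answer: bid=- ask=98
bid=- ask=98
bid=- ask=98
bid=- ask=98
bid=- ask=98
bid=- ask=96
bid=- ask=96
bid=- ask=96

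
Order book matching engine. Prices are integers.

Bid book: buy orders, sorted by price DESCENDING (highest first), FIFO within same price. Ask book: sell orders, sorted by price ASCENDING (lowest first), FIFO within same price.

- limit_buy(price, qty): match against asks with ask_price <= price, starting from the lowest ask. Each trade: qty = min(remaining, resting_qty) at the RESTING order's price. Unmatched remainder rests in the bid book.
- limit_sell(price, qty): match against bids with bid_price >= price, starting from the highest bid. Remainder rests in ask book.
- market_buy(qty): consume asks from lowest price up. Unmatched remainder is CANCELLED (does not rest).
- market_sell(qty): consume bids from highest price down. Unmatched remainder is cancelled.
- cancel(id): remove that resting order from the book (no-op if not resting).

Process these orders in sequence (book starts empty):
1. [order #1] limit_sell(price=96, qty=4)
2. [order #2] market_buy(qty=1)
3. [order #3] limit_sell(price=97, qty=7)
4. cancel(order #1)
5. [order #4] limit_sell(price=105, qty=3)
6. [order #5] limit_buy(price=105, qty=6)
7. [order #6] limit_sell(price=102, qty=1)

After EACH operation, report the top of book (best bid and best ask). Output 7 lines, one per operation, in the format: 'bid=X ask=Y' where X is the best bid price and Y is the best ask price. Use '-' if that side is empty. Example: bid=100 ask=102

After op 1 [order #1] limit_sell(price=96, qty=4): fills=none; bids=[-] asks=[#1:4@96]
After op 2 [order #2] market_buy(qty=1): fills=#2x#1:1@96; bids=[-] asks=[#1:3@96]
After op 3 [order #3] limit_sell(price=97, qty=7): fills=none; bids=[-] asks=[#1:3@96 #3:7@97]
After op 4 cancel(order #1): fills=none; bids=[-] asks=[#3:7@97]
After op 5 [order #4] limit_sell(price=105, qty=3): fills=none; bids=[-] asks=[#3:7@97 #4:3@105]
After op 6 [order #5] limit_buy(price=105, qty=6): fills=#5x#3:6@97; bids=[-] asks=[#3:1@97 #4:3@105]
After op 7 [order #6] limit_sell(price=102, qty=1): fills=none; bids=[-] asks=[#3:1@97 #6:1@102 #4:3@105]

Answer: bid=- ask=96
bid=- ask=96
bid=- ask=96
bid=- ask=97
bid=- ask=97
bid=- ask=97
bid=- ask=97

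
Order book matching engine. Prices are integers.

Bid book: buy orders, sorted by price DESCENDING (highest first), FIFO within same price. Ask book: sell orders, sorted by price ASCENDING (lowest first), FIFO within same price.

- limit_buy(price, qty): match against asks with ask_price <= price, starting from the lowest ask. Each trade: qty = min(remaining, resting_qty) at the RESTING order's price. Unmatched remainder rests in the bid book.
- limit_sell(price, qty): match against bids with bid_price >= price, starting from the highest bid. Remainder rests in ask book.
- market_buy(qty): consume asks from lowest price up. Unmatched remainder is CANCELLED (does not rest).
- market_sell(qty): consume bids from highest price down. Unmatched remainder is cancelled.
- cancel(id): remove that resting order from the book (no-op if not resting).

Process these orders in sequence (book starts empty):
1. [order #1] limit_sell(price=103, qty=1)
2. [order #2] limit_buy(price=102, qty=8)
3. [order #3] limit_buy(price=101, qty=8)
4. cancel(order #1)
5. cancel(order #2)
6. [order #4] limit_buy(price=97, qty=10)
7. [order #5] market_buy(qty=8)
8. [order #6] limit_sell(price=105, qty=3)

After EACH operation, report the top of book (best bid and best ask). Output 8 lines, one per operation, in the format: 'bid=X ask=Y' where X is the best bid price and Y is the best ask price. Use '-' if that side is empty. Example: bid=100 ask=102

Answer: bid=- ask=103
bid=102 ask=103
bid=102 ask=103
bid=102 ask=-
bid=101 ask=-
bid=101 ask=-
bid=101 ask=-
bid=101 ask=105

Derivation:
After op 1 [order #1] limit_sell(price=103, qty=1): fills=none; bids=[-] asks=[#1:1@103]
After op 2 [order #2] limit_buy(price=102, qty=8): fills=none; bids=[#2:8@102] asks=[#1:1@103]
After op 3 [order #3] limit_buy(price=101, qty=8): fills=none; bids=[#2:8@102 #3:8@101] asks=[#1:1@103]
After op 4 cancel(order #1): fills=none; bids=[#2:8@102 #3:8@101] asks=[-]
After op 5 cancel(order #2): fills=none; bids=[#3:8@101] asks=[-]
After op 6 [order #4] limit_buy(price=97, qty=10): fills=none; bids=[#3:8@101 #4:10@97] asks=[-]
After op 7 [order #5] market_buy(qty=8): fills=none; bids=[#3:8@101 #4:10@97] asks=[-]
After op 8 [order #6] limit_sell(price=105, qty=3): fills=none; bids=[#3:8@101 #4:10@97] asks=[#6:3@105]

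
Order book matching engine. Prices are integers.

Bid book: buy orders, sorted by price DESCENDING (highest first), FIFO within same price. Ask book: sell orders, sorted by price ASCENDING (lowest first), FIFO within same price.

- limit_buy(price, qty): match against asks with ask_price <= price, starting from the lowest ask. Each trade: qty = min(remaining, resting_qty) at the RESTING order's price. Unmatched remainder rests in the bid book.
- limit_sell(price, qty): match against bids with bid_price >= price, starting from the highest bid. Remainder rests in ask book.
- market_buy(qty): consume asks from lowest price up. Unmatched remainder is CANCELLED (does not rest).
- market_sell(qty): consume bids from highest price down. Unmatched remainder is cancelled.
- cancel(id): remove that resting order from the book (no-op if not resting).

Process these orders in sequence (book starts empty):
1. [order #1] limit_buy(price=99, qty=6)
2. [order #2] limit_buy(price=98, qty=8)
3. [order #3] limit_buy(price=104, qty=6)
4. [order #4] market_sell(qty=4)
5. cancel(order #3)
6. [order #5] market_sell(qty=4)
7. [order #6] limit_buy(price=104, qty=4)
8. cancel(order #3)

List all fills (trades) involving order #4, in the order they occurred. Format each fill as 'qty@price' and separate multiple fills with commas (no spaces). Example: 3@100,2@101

After op 1 [order #1] limit_buy(price=99, qty=6): fills=none; bids=[#1:6@99] asks=[-]
After op 2 [order #2] limit_buy(price=98, qty=8): fills=none; bids=[#1:6@99 #2:8@98] asks=[-]
After op 3 [order #3] limit_buy(price=104, qty=6): fills=none; bids=[#3:6@104 #1:6@99 #2:8@98] asks=[-]
After op 4 [order #4] market_sell(qty=4): fills=#3x#4:4@104; bids=[#3:2@104 #1:6@99 #2:8@98] asks=[-]
After op 5 cancel(order #3): fills=none; bids=[#1:6@99 #2:8@98] asks=[-]
After op 6 [order #5] market_sell(qty=4): fills=#1x#5:4@99; bids=[#1:2@99 #2:8@98] asks=[-]
After op 7 [order #6] limit_buy(price=104, qty=4): fills=none; bids=[#6:4@104 #1:2@99 #2:8@98] asks=[-]
After op 8 cancel(order #3): fills=none; bids=[#6:4@104 #1:2@99 #2:8@98] asks=[-]

Answer: 4@104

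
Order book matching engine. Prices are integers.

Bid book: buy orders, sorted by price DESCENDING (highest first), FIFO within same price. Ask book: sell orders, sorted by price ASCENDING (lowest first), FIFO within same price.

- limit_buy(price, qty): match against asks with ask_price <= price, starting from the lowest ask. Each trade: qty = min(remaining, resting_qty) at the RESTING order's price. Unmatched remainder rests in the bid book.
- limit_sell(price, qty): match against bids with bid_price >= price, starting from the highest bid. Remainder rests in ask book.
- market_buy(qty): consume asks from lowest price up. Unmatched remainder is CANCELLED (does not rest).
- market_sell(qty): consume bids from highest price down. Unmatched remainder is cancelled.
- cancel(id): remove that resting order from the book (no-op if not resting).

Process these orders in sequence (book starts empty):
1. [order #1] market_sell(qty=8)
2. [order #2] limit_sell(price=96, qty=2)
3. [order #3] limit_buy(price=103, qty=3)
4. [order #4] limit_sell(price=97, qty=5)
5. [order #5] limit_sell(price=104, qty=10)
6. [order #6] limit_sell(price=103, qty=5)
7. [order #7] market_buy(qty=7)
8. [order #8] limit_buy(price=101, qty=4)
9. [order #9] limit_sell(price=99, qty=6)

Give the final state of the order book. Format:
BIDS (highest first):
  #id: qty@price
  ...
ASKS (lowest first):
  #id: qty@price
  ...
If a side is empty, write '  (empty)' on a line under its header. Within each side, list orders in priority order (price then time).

After op 1 [order #1] market_sell(qty=8): fills=none; bids=[-] asks=[-]
After op 2 [order #2] limit_sell(price=96, qty=2): fills=none; bids=[-] asks=[#2:2@96]
After op 3 [order #3] limit_buy(price=103, qty=3): fills=#3x#2:2@96; bids=[#3:1@103] asks=[-]
After op 4 [order #4] limit_sell(price=97, qty=5): fills=#3x#4:1@103; bids=[-] asks=[#4:4@97]
After op 5 [order #5] limit_sell(price=104, qty=10): fills=none; bids=[-] asks=[#4:4@97 #5:10@104]
After op 6 [order #6] limit_sell(price=103, qty=5): fills=none; bids=[-] asks=[#4:4@97 #6:5@103 #5:10@104]
After op 7 [order #7] market_buy(qty=7): fills=#7x#4:4@97 #7x#6:3@103; bids=[-] asks=[#6:2@103 #5:10@104]
After op 8 [order #8] limit_buy(price=101, qty=4): fills=none; bids=[#8:4@101] asks=[#6:2@103 #5:10@104]
After op 9 [order #9] limit_sell(price=99, qty=6): fills=#8x#9:4@101; bids=[-] asks=[#9:2@99 #6:2@103 #5:10@104]

Answer: BIDS (highest first):
  (empty)
ASKS (lowest first):
  #9: 2@99
  #6: 2@103
  #5: 10@104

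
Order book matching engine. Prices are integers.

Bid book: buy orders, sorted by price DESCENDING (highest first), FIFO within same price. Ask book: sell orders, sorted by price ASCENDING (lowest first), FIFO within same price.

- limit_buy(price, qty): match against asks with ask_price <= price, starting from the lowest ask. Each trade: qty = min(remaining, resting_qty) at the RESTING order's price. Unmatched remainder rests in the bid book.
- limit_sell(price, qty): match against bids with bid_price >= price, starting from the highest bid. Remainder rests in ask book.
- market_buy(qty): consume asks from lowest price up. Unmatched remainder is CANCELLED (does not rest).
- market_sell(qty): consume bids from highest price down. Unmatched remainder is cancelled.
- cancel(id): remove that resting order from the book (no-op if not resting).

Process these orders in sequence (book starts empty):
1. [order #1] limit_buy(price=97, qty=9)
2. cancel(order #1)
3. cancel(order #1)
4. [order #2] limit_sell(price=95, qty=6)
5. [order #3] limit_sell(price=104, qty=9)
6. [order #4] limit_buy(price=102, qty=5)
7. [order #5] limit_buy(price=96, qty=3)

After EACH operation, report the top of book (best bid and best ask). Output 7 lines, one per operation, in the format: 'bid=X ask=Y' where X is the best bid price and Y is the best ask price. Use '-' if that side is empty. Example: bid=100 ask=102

After op 1 [order #1] limit_buy(price=97, qty=9): fills=none; bids=[#1:9@97] asks=[-]
After op 2 cancel(order #1): fills=none; bids=[-] asks=[-]
After op 3 cancel(order #1): fills=none; bids=[-] asks=[-]
After op 4 [order #2] limit_sell(price=95, qty=6): fills=none; bids=[-] asks=[#2:6@95]
After op 5 [order #3] limit_sell(price=104, qty=9): fills=none; bids=[-] asks=[#2:6@95 #3:9@104]
After op 6 [order #4] limit_buy(price=102, qty=5): fills=#4x#2:5@95; bids=[-] asks=[#2:1@95 #3:9@104]
After op 7 [order #5] limit_buy(price=96, qty=3): fills=#5x#2:1@95; bids=[#5:2@96] asks=[#3:9@104]

Answer: bid=97 ask=-
bid=- ask=-
bid=- ask=-
bid=- ask=95
bid=- ask=95
bid=- ask=95
bid=96 ask=104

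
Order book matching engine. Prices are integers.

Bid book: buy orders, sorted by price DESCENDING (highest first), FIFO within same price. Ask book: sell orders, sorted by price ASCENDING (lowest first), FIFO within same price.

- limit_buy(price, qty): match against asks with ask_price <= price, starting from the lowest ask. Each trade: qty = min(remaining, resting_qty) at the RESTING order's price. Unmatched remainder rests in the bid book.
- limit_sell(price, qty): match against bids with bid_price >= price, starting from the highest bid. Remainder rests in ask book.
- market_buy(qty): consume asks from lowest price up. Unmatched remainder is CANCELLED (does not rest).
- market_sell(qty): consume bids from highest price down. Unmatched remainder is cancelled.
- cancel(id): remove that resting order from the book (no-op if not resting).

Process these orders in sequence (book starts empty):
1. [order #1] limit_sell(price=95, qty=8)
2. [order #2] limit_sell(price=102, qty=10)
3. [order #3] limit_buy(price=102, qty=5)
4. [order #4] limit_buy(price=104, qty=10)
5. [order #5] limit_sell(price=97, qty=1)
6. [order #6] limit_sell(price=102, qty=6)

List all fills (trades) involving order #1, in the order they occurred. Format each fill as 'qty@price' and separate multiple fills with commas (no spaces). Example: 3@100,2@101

After op 1 [order #1] limit_sell(price=95, qty=8): fills=none; bids=[-] asks=[#1:8@95]
After op 2 [order #2] limit_sell(price=102, qty=10): fills=none; bids=[-] asks=[#1:8@95 #2:10@102]
After op 3 [order #3] limit_buy(price=102, qty=5): fills=#3x#1:5@95; bids=[-] asks=[#1:3@95 #2:10@102]
After op 4 [order #4] limit_buy(price=104, qty=10): fills=#4x#1:3@95 #4x#2:7@102; bids=[-] asks=[#2:3@102]
After op 5 [order #5] limit_sell(price=97, qty=1): fills=none; bids=[-] asks=[#5:1@97 #2:3@102]
After op 6 [order #6] limit_sell(price=102, qty=6): fills=none; bids=[-] asks=[#5:1@97 #2:3@102 #6:6@102]

Answer: 5@95,3@95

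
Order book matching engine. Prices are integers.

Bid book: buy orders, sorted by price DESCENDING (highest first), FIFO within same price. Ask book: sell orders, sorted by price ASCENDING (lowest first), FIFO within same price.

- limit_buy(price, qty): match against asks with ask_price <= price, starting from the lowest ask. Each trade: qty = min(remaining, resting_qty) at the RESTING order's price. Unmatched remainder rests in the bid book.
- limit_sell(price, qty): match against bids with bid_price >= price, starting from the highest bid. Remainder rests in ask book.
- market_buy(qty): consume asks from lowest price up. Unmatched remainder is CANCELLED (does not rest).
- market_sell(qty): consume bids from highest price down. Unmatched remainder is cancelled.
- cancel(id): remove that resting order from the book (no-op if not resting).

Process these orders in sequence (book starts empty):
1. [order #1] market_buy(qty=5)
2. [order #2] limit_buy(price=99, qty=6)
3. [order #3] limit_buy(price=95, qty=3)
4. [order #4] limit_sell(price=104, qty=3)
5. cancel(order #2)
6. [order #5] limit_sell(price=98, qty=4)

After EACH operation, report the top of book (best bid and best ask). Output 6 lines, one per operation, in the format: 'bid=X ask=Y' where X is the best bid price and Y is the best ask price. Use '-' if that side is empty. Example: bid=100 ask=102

After op 1 [order #1] market_buy(qty=5): fills=none; bids=[-] asks=[-]
After op 2 [order #2] limit_buy(price=99, qty=6): fills=none; bids=[#2:6@99] asks=[-]
After op 3 [order #3] limit_buy(price=95, qty=3): fills=none; bids=[#2:6@99 #3:3@95] asks=[-]
After op 4 [order #4] limit_sell(price=104, qty=3): fills=none; bids=[#2:6@99 #3:3@95] asks=[#4:3@104]
After op 5 cancel(order #2): fills=none; bids=[#3:3@95] asks=[#4:3@104]
After op 6 [order #5] limit_sell(price=98, qty=4): fills=none; bids=[#3:3@95] asks=[#5:4@98 #4:3@104]

Answer: bid=- ask=-
bid=99 ask=-
bid=99 ask=-
bid=99 ask=104
bid=95 ask=104
bid=95 ask=98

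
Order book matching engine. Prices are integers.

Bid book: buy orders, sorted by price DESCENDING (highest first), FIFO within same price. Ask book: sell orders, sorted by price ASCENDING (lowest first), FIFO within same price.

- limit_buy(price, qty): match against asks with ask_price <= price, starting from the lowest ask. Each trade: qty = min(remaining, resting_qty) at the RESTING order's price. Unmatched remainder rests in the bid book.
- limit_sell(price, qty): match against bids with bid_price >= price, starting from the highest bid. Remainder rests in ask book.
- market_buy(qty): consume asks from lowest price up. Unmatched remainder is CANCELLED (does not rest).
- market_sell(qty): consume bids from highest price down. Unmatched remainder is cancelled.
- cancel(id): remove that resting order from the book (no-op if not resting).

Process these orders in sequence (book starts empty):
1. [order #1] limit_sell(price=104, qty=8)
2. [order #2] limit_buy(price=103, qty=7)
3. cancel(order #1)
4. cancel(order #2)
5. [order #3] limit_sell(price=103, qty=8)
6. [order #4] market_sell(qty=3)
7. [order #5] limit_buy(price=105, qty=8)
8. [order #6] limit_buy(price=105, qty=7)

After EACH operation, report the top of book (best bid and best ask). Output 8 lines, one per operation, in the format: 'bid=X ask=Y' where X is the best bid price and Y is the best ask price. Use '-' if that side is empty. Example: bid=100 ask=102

After op 1 [order #1] limit_sell(price=104, qty=8): fills=none; bids=[-] asks=[#1:8@104]
After op 2 [order #2] limit_buy(price=103, qty=7): fills=none; bids=[#2:7@103] asks=[#1:8@104]
After op 3 cancel(order #1): fills=none; bids=[#2:7@103] asks=[-]
After op 4 cancel(order #2): fills=none; bids=[-] asks=[-]
After op 5 [order #3] limit_sell(price=103, qty=8): fills=none; bids=[-] asks=[#3:8@103]
After op 6 [order #4] market_sell(qty=3): fills=none; bids=[-] asks=[#3:8@103]
After op 7 [order #5] limit_buy(price=105, qty=8): fills=#5x#3:8@103; bids=[-] asks=[-]
After op 8 [order #6] limit_buy(price=105, qty=7): fills=none; bids=[#6:7@105] asks=[-]

Answer: bid=- ask=104
bid=103 ask=104
bid=103 ask=-
bid=- ask=-
bid=- ask=103
bid=- ask=103
bid=- ask=-
bid=105 ask=-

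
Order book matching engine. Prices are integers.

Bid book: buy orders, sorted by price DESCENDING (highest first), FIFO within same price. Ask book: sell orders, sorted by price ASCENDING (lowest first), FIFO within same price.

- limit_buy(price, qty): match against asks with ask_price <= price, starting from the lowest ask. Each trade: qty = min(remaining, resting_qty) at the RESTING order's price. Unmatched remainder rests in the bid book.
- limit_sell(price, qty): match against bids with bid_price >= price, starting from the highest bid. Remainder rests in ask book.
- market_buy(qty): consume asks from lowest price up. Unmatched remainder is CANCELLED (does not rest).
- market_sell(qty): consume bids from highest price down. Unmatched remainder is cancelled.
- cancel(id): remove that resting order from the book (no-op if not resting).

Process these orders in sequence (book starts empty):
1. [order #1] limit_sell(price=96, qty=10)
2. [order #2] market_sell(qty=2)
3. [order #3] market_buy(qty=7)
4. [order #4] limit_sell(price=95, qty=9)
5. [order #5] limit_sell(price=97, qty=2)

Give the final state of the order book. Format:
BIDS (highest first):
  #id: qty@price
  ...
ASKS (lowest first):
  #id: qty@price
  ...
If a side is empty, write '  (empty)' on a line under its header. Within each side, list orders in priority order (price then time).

After op 1 [order #1] limit_sell(price=96, qty=10): fills=none; bids=[-] asks=[#1:10@96]
After op 2 [order #2] market_sell(qty=2): fills=none; bids=[-] asks=[#1:10@96]
After op 3 [order #3] market_buy(qty=7): fills=#3x#1:7@96; bids=[-] asks=[#1:3@96]
After op 4 [order #4] limit_sell(price=95, qty=9): fills=none; bids=[-] asks=[#4:9@95 #1:3@96]
After op 5 [order #5] limit_sell(price=97, qty=2): fills=none; bids=[-] asks=[#4:9@95 #1:3@96 #5:2@97]

Answer: BIDS (highest first):
  (empty)
ASKS (lowest first):
  #4: 9@95
  #1: 3@96
  #5: 2@97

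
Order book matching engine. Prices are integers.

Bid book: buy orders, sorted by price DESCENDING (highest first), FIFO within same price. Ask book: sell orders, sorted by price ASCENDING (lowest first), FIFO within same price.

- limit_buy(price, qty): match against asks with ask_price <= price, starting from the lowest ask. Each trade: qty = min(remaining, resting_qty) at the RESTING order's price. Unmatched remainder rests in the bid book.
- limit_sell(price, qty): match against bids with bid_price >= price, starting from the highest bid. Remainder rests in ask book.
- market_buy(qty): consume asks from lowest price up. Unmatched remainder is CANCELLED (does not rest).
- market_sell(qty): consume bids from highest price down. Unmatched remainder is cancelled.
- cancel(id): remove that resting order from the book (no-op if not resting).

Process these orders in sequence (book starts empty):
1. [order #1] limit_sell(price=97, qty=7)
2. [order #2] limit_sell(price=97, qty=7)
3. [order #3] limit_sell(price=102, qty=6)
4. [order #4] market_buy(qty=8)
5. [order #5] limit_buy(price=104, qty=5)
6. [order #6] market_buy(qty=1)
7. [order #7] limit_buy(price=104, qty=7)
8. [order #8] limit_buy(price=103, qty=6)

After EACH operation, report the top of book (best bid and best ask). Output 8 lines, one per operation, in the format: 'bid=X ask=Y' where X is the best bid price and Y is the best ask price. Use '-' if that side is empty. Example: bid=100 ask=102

Answer: bid=- ask=97
bid=- ask=97
bid=- ask=97
bid=- ask=97
bid=- ask=97
bid=- ask=102
bid=104 ask=-
bid=104 ask=-

Derivation:
After op 1 [order #1] limit_sell(price=97, qty=7): fills=none; bids=[-] asks=[#1:7@97]
After op 2 [order #2] limit_sell(price=97, qty=7): fills=none; bids=[-] asks=[#1:7@97 #2:7@97]
After op 3 [order #3] limit_sell(price=102, qty=6): fills=none; bids=[-] asks=[#1:7@97 #2:7@97 #3:6@102]
After op 4 [order #4] market_buy(qty=8): fills=#4x#1:7@97 #4x#2:1@97; bids=[-] asks=[#2:6@97 #3:6@102]
After op 5 [order #5] limit_buy(price=104, qty=5): fills=#5x#2:5@97; bids=[-] asks=[#2:1@97 #3:6@102]
After op 6 [order #6] market_buy(qty=1): fills=#6x#2:1@97; bids=[-] asks=[#3:6@102]
After op 7 [order #7] limit_buy(price=104, qty=7): fills=#7x#3:6@102; bids=[#7:1@104] asks=[-]
After op 8 [order #8] limit_buy(price=103, qty=6): fills=none; bids=[#7:1@104 #8:6@103] asks=[-]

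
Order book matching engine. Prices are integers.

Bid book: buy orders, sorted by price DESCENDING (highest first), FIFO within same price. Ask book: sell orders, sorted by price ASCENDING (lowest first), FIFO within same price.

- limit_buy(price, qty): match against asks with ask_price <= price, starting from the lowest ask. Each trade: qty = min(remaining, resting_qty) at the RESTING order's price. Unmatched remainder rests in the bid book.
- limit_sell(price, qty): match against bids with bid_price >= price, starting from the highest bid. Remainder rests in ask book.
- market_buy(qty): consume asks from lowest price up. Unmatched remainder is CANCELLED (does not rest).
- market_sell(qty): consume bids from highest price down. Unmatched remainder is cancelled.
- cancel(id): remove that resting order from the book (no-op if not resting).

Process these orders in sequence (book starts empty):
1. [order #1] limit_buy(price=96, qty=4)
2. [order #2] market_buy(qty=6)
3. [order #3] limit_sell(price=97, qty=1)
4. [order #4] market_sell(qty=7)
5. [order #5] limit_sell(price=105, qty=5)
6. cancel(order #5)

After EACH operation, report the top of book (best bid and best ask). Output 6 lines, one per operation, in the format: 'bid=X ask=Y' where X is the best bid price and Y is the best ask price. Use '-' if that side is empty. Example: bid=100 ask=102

After op 1 [order #1] limit_buy(price=96, qty=4): fills=none; bids=[#1:4@96] asks=[-]
After op 2 [order #2] market_buy(qty=6): fills=none; bids=[#1:4@96] asks=[-]
After op 3 [order #3] limit_sell(price=97, qty=1): fills=none; bids=[#1:4@96] asks=[#3:1@97]
After op 4 [order #4] market_sell(qty=7): fills=#1x#4:4@96; bids=[-] asks=[#3:1@97]
After op 5 [order #5] limit_sell(price=105, qty=5): fills=none; bids=[-] asks=[#3:1@97 #5:5@105]
After op 6 cancel(order #5): fills=none; bids=[-] asks=[#3:1@97]

Answer: bid=96 ask=-
bid=96 ask=-
bid=96 ask=97
bid=- ask=97
bid=- ask=97
bid=- ask=97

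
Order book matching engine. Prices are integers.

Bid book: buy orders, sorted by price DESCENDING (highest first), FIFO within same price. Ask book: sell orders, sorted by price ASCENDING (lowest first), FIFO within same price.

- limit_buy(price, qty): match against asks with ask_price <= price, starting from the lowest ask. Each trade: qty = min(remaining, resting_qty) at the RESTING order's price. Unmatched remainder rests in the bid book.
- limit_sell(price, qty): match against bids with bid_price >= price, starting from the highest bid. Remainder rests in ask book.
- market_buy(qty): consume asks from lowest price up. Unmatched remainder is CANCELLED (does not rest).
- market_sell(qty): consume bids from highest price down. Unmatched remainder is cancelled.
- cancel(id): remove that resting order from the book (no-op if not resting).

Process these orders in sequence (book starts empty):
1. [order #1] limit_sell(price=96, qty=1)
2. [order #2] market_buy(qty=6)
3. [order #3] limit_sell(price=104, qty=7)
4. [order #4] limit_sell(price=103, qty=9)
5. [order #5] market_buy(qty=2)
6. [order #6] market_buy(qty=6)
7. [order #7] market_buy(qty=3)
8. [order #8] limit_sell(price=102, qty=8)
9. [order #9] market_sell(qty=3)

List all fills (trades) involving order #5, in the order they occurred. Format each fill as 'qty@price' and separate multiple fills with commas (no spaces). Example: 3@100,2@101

Answer: 2@103

Derivation:
After op 1 [order #1] limit_sell(price=96, qty=1): fills=none; bids=[-] asks=[#1:1@96]
After op 2 [order #2] market_buy(qty=6): fills=#2x#1:1@96; bids=[-] asks=[-]
After op 3 [order #3] limit_sell(price=104, qty=7): fills=none; bids=[-] asks=[#3:7@104]
After op 4 [order #4] limit_sell(price=103, qty=9): fills=none; bids=[-] asks=[#4:9@103 #3:7@104]
After op 5 [order #5] market_buy(qty=2): fills=#5x#4:2@103; bids=[-] asks=[#4:7@103 #3:7@104]
After op 6 [order #6] market_buy(qty=6): fills=#6x#4:6@103; bids=[-] asks=[#4:1@103 #3:7@104]
After op 7 [order #7] market_buy(qty=3): fills=#7x#4:1@103 #7x#3:2@104; bids=[-] asks=[#3:5@104]
After op 8 [order #8] limit_sell(price=102, qty=8): fills=none; bids=[-] asks=[#8:8@102 #3:5@104]
After op 9 [order #9] market_sell(qty=3): fills=none; bids=[-] asks=[#8:8@102 #3:5@104]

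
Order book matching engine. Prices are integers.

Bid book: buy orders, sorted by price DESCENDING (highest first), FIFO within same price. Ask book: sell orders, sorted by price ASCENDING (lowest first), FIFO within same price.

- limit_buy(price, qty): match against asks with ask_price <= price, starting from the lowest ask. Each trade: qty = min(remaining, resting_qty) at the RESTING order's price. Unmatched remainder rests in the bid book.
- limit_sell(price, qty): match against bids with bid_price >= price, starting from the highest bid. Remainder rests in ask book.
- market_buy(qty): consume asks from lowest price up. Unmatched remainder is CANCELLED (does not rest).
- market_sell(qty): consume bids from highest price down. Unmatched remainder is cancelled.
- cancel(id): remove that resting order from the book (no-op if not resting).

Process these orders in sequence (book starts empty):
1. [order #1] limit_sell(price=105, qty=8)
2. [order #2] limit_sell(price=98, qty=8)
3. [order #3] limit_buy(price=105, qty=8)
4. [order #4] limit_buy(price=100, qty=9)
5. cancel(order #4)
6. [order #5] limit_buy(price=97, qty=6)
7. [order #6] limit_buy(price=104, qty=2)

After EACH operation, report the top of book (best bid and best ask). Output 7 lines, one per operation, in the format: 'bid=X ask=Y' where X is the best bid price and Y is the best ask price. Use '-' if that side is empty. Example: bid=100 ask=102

After op 1 [order #1] limit_sell(price=105, qty=8): fills=none; bids=[-] asks=[#1:8@105]
After op 2 [order #2] limit_sell(price=98, qty=8): fills=none; bids=[-] asks=[#2:8@98 #1:8@105]
After op 3 [order #3] limit_buy(price=105, qty=8): fills=#3x#2:8@98; bids=[-] asks=[#1:8@105]
After op 4 [order #4] limit_buy(price=100, qty=9): fills=none; bids=[#4:9@100] asks=[#1:8@105]
After op 5 cancel(order #4): fills=none; bids=[-] asks=[#1:8@105]
After op 6 [order #5] limit_buy(price=97, qty=6): fills=none; bids=[#5:6@97] asks=[#1:8@105]
After op 7 [order #6] limit_buy(price=104, qty=2): fills=none; bids=[#6:2@104 #5:6@97] asks=[#1:8@105]

Answer: bid=- ask=105
bid=- ask=98
bid=- ask=105
bid=100 ask=105
bid=- ask=105
bid=97 ask=105
bid=104 ask=105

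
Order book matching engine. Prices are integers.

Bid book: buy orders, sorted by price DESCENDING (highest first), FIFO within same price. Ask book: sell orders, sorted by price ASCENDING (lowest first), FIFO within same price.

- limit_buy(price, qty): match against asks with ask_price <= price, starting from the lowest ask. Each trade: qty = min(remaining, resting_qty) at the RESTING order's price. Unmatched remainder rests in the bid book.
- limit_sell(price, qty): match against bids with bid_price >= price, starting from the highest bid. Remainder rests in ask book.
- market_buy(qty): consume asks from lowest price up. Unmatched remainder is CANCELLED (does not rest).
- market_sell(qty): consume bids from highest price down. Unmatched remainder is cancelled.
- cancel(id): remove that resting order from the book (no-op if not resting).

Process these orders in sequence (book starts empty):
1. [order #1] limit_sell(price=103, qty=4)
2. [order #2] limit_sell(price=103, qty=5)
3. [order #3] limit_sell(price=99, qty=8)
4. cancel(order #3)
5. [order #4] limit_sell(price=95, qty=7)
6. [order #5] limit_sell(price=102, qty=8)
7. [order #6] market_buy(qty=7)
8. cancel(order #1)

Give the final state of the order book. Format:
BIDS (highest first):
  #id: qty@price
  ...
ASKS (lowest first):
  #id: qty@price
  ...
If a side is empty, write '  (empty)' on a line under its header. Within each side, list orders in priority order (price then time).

After op 1 [order #1] limit_sell(price=103, qty=4): fills=none; bids=[-] asks=[#1:4@103]
After op 2 [order #2] limit_sell(price=103, qty=5): fills=none; bids=[-] asks=[#1:4@103 #2:5@103]
After op 3 [order #3] limit_sell(price=99, qty=8): fills=none; bids=[-] asks=[#3:8@99 #1:4@103 #2:5@103]
After op 4 cancel(order #3): fills=none; bids=[-] asks=[#1:4@103 #2:5@103]
After op 5 [order #4] limit_sell(price=95, qty=7): fills=none; bids=[-] asks=[#4:7@95 #1:4@103 #2:5@103]
After op 6 [order #5] limit_sell(price=102, qty=8): fills=none; bids=[-] asks=[#4:7@95 #5:8@102 #1:4@103 #2:5@103]
After op 7 [order #6] market_buy(qty=7): fills=#6x#4:7@95; bids=[-] asks=[#5:8@102 #1:4@103 #2:5@103]
After op 8 cancel(order #1): fills=none; bids=[-] asks=[#5:8@102 #2:5@103]

Answer: BIDS (highest first):
  (empty)
ASKS (lowest first):
  #5: 8@102
  #2: 5@103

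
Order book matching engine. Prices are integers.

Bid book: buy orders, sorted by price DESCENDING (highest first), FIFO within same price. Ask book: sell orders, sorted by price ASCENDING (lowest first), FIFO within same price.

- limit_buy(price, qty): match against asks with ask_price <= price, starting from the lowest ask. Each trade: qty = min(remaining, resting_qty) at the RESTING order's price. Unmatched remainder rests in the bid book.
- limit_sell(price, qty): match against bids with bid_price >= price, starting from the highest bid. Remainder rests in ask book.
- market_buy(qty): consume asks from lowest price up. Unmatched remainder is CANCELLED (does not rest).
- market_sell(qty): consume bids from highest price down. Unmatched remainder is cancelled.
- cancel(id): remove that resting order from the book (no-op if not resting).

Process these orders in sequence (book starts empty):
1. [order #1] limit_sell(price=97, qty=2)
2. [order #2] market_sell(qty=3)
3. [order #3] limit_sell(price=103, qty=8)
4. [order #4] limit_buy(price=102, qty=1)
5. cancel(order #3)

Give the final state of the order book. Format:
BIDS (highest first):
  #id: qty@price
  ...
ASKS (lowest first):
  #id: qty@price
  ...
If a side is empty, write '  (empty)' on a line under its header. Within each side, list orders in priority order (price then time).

Answer: BIDS (highest first):
  (empty)
ASKS (lowest first):
  #1: 1@97

Derivation:
After op 1 [order #1] limit_sell(price=97, qty=2): fills=none; bids=[-] asks=[#1:2@97]
After op 2 [order #2] market_sell(qty=3): fills=none; bids=[-] asks=[#1:2@97]
After op 3 [order #3] limit_sell(price=103, qty=8): fills=none; bids=[-] asks=[#1:2@97 #3:8@103]
After op 4 [order #4] limit_buy(price=102, qty=1): fills=#4x#1:1@97; bids=[-] asks=[#1:1@97 #3:8@103]
After op 5 cancel(order #3): fills=none; bids=[-] asks=[#1:1@97]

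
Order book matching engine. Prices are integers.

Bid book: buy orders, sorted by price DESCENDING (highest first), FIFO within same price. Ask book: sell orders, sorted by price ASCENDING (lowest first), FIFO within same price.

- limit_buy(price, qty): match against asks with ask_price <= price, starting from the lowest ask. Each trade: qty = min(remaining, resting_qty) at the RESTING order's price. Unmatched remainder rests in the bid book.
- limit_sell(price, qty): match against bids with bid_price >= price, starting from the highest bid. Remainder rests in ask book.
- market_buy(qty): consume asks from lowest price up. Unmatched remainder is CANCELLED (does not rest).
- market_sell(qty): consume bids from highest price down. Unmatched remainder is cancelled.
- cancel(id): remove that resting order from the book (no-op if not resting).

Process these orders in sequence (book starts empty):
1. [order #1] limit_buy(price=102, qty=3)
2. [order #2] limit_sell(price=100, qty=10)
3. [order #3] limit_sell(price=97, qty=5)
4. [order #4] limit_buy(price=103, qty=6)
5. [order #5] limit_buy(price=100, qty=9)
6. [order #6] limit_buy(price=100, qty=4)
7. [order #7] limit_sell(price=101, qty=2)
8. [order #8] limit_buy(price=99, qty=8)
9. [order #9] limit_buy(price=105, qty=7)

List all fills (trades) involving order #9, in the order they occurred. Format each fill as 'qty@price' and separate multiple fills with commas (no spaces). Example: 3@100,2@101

Answer: 2@101

Derivation:
After op 1 [order #1] limit_buy(price=102, qty=3): fills=none; bids=[#1:3@102] asks=[-]
After op 2 [order #2] limit_sell(price=100, qty=10): fills=#1x#2:3@102; bids=[-] asks=[#2:7@100]
After op 3 [order #3] limit_sell(price=97, qty=5): fills=none; bids=[-] asks=[#3:5@97 #2:7@100]
After op 4 [order #4] limit_buy(price=103, qty=6): fills=#4x#3:5@97 #4x#2:1@100; bids=[-] asks=[#2:6@100]
After op 5 [order #5] limit_buy(price=100, qty=9): fills=#5x#2:6@100; bids=[#5:3@100] asks=[-]
After op 6 [order #6] limit_buy(price=100, qty=4): fills=none; bids=[#5:3@100 #6:4@100] asks=[-]
After op 7 [order #7] limit_sell(price=101, qty=2): fills=none; bids=[#5:3@100 #6:4@100] asks=[#7:2@101]
After op 8 [order #8] limit_buy(price=99, qty=8): fills=none; bids=[#5:3@100 #6:4@100 #8:8@99] asks=[#7:2@101]
After op 9 [order #9] limit_buy(price=105, qty=7): fills=#9x#7:2@101; bids=[#9:5@105 #5:3@100 #6:4@100 #8:8@99] asks=[-]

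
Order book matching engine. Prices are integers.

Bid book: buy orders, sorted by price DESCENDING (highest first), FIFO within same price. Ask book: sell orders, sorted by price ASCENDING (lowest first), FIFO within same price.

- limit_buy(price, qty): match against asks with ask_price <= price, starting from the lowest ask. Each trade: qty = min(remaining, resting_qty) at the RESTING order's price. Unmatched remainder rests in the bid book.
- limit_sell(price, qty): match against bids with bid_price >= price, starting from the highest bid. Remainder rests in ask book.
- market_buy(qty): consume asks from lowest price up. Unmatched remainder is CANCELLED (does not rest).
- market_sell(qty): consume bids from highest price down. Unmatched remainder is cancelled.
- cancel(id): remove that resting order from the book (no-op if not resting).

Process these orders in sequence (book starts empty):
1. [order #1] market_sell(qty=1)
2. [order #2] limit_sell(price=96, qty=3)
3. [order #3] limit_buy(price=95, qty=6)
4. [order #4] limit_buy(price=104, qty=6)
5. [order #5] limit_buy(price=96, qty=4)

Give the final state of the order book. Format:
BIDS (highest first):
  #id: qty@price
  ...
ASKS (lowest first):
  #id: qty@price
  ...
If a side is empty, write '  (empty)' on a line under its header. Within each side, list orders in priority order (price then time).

Answer: BIDS (highest first):
  #4: 3@104
  #5: 4@96
  #3: 6@95
ASKS (lowest first):
  (empty)

Derivation:
After op 1 [order #1] market_sell(qty=1): fills=none; bids=[-] asks=[-]
After op 2 [order #2] limit_sell(price=96, qty=3): fills=none; bids=[-] asks=[#2:3@96]
After op 3 [order #3] limit_buy(price=95, qty=6): fills=none; bids=[#3:6@95] asks=[#2:3@96]
After op 4 [order #4] limit_buy(price=104, qty=6): fills=#4x#2:3@96; bids=[#4:3@104 #3:6@95] asks=[-]
After op 5 [order #5] limit_buy(price=96, qty=4): fills=none; bids=[#4:3@104 #5:4@96 #3:6@95] asks=[-]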